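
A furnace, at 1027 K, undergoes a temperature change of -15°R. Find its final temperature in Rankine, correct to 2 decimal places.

1833.60°R

Initial temperature in Celsius: 1027 - 273.15 = 753.8500°C.
The 15°R change is an interval, so only the factor 5/9 applies: -15 × 5/9 = -8.3333°C.
Final Celsius temperature: 753.8500 - 8.3333 = 745.5167°C.
In Rankine: 745.5167 × 1.8 + 491.67 = 1833.60°R.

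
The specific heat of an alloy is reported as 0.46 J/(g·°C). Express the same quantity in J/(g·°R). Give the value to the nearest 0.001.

The quantity depends on a temperature interval, so only the ratio of degree sizes applies; the offset between the scales is irrelevant.
A change of 1°R is a change of 5/9°C, so per °R the value is 0.46 × 5/9 = 0.256.

0.256 J/(g·°R)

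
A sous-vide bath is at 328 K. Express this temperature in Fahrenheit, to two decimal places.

In Celsius: 328 - 273.15 = 54.8500°C.
In Fahrenheit: 54.8500 × 1.8 + 32 = 130.73°F.

130.73°F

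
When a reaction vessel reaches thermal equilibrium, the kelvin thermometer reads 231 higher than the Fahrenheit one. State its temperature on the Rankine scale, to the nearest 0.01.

Let x be the Fahrenheit reading; then the kelvin reading is 5/9·x + 255.372.
(5/9·x + 255.372) - x = 231  ⇒  (-4/9)·x = -24.3722  ⇒  x = 54.8375°F.
In Celsius: (54.8375 - 32) × 5/9 = 12.6875°C.
In Rankine: 12.6875 × 1.8 + 491.67 = 514.51°R.

514.51°R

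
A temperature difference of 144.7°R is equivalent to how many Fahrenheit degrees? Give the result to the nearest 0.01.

Rankine and Fahrenheit degrees are the same size, so the interval is unchanged: 144.70.

144.70°F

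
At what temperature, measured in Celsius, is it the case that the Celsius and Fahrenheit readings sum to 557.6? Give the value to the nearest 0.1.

187.7°C

Let C be the Celsius reading. The Fahrenheit reading is F = 1.8·C + 32.
Require C + F = 557.6: (2.8)·C + 32 = 557.6.
C = (557.6 - 32) / (2.8) = 187.7.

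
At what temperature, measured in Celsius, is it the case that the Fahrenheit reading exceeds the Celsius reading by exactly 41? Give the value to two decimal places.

11.25°C

Let C be the Celsius reading. The Fahrenheit reading is F = 1.8·C + 32.
Require F - C = 41: (0.8)·C + 32 = 41.
C = (41 - 32) / (0.8) = 11.25.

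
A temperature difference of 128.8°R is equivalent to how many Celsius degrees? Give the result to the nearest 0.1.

71.6°C

Only the scale ratio 5/9 matters for a change in temperature.
128.8 × 5/9 = 71.6.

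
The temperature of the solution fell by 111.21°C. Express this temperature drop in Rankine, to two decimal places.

200.18°R

Only the scale ratio 1.8 matters for a change in temperature.
111.21 × 1.8 = 200.18.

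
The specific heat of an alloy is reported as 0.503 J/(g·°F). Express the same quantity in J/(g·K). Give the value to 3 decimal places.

Since only a temperature interval is involved, the additive offset between the scales drops out.
A change of 1 K is a change of 1.8°F, so per K the value is 0.503 × 1.8 = 0.905.

0.905 J/(g·K)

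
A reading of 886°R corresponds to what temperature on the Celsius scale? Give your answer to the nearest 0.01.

In Celsius: (886 - 491.67) × 5/9 = 219.0722°C.

219.07°C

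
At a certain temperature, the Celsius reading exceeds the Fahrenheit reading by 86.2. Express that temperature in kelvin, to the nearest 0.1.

Let x be the Celsius reading; then the Fahrenheit reading is 1.8·x + 32.
(1.8·x + 32) - x = -86.2  ⇒  (0.8)·x = -118.2  ⇒  x = -147.7500°C.
In kelvin: -147.7500 + 273.15 = 125.4 K.

125.4 K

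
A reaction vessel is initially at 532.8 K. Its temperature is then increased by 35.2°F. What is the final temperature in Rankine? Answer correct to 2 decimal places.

Initial temperature in Celsius: 532.8 - 273.15 = 259.6500°C.
The 35.2°F change is an interval, so only the factor 5/9 applies: +35.2 × 5/9 = +19.5556°C.
Final Celsius temperature: 259.6500 + 19.5556 = 279.2056°C.
In Rankine: 279.2056 × 1.8 + 491.67 = 994.24°R.

994.24°R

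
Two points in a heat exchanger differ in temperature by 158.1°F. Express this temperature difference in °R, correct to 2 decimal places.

158.10°R

Fahrenheit and Rankine degrees are the same size, so the interval is unchanged: 158.10.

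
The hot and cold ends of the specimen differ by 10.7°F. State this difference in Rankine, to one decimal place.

Fahrenheit and Rankine degrees are the same size, so the interval is unchanged: 10.7.

10.7°R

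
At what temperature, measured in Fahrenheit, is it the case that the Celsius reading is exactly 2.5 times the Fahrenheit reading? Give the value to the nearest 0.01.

Let F be the Fahrenheit reading. The Celsius reading is C = 5/9·F - 17.7778.
Require C = 2.5·F: 5/9·F - 17.7778 = 2.5·F.
(-35/18)·F = 17.7778  ⇒  F = -9.14.

-9.14°F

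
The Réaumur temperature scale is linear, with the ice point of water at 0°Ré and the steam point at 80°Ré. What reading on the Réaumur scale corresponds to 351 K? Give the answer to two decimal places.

First in Celsius: 351 - 273.15 = 77.8500°C.
Linearly onto the Réaumur scale: 0 + (77.8500 / 100) × (80 - 0) = 62.28°Ré.

62.28°Ré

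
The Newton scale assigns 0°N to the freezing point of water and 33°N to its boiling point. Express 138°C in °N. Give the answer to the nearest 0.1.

45.5°N

Linearly onto the Newton scale: 0 + (138.0000 / 100) × (33 - 0) = 45.5°N.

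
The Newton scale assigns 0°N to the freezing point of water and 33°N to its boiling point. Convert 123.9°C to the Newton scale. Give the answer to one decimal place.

40.9°N

Linearly onto the Newton scale: 0 + (123.9000 / 100) × (33 - 0) = 40.9°N.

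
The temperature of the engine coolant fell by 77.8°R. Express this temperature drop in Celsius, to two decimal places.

43.22°C

Only the scale ratio 5/9 matters for a change in temperature.
77.8 × 5/9 = 43.22.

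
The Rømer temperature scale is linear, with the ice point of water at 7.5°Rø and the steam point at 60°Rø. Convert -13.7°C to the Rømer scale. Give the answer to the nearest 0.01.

Linearly onto the Rømer scale: 7.5 + (-13.7000 / 100) × (60 - 7.5) = 0.31°Rø.

0.31°Rø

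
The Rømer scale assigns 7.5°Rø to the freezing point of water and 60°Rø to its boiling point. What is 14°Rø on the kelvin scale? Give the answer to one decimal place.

285.5 K

Linear interpolation between the fixed points: C = (14 - 7.5) × 100 / (60 - 7.5) = 12.3810°C.
Then 12.3810 + 273.15 = 285.5 K.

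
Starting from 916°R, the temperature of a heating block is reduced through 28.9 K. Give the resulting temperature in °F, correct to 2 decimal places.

404.31°F

Initial temperature in Celsius: (916 - 491.67) × 5/9 = 235.7389°C.
The 28.9 K change is an interval; Kelvin and Celsius degrees are the same size, so ΔC = -28.9°C.
Final Celsius temperature: 235.7389 - 28.9000 = 206.8389°C.
In Fahrenheit: 206.8389 × 1.8 + 32 = 404.31°F.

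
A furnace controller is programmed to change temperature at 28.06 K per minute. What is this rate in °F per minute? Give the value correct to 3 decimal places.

50.508 °F/minute

The quantity depends on a temperature interval, so only the ratio of degree sizes applies; the offset between the scales is irrelevant.
A change of 1 K is a change of 1.8°F, so 28.06 × 1.8 = 50.508.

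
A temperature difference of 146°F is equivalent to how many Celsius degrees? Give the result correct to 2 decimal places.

Only the scale ratio 5/9 matters for a change in temperature.
146 × 5/9 = 81.11.

81.11°C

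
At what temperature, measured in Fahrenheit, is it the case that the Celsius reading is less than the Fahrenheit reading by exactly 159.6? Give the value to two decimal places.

Let F be the Fahrenheit reading. The Celsius reading is C = 5/9·F - 17.7778.
Require C - F = -159.6: (-4/9)·F - 17.7778 = -159.6.
F = (-159.6 + 17.7778) / (-4/9) = 319.10.

319.10°F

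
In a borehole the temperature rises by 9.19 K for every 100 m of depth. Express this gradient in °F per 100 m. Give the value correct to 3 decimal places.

16.542 °F/100 m

The quantity depends on a temperature interval, so only the ratio of degree sizes applies; the offset between the scales is irrelevant.
A change of 1 K is a change of 1.8°F, so 9.19 × 1.8 = 16.542.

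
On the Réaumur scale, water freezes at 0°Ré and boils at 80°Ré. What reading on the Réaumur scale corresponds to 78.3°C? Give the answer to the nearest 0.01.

62.64°Ré

Linearly onto the Réaumur scale: 0 + (78.3000 / 100) × (80 - 0) = 62.64°Ré.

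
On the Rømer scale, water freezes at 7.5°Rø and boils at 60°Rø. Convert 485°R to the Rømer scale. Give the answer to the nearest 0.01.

5.55°Rø

First in Celsius: (485 - 491.67) × 5/9 = -3.7056°C.
Linearly onto the Rømer scale: 7.5 + (-3.7056 / 100) × (60 - 7.5) = 5.55°Rø.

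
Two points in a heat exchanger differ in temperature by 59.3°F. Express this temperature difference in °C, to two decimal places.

An interval of 1°F corresponds to 5/9°C.
59.3 × 5/9 = 32.94.

32.94°C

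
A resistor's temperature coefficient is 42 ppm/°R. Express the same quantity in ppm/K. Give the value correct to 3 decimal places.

75.600 ppm/K

Since only a temperature interval is involved, the additive offset between the scales drops out.
A change of 1 K is a change of 1.8°R, so per K the value is 42 × 1.8 = 75.600.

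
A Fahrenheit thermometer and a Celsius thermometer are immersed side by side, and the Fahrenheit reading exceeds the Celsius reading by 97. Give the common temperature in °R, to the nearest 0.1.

637.9°R

Let x be the Fahrenheit reading; then the Celsius reading is 5/9·x - 17.7778.
(5/9·x - 17.7778) - x = -97  ⇒  (-4/9)·x = -79.2222  ⇒  x = 178.2500°F.
In Celsius: (178.25 - 32) × 5/9 = 81.2500°C.
In Rankine: 81.2500 × 1.8 + 491.67 = 637.9°R.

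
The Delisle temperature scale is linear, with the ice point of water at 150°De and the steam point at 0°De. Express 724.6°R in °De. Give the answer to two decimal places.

-44.11°De

First in Celsius: (724.6 - 491.67) × 5/9 = 129.4056°C.
Linearly onto the Delisle scale: 150 + (129.4056 / 100) × (0 - 150) = -44.11°De.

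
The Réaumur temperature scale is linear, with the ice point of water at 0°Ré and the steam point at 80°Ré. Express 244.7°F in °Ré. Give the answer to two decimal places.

First in Celsius: (244.7 - 32) × 5/9 = 118.1667°C.
Linearly onto the Réaumur scale: 0 + (118.1667 / 100) × (80 - 0) = 94.53°Ré.

94.53°Ré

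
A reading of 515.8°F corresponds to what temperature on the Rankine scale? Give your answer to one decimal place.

In Celsius: (515.8 - 32) × 5/9 = 268.7778°C.
In Rankine: 268.7778 × 1.8 + 491.67 = 975.5°R.

975.5°R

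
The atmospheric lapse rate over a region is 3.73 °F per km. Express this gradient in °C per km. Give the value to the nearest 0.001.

2.072 °C/km

Since only a temperature interval is involved, the additive offset between the scales drops out.
A change of 1°F is a change of 5/9°C, so 3.73 × 5/9 = 2.072.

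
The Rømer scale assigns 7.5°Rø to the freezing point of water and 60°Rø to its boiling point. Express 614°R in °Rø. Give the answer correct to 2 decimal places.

First in Celsius: (614 - 491.67) × 5/9 = 67.9611°C.
Linearly onto the Rømer scale: 7.5 + (67.9611 / 100) × (60 - 7.5) = 43.18°Rø.

43.18°Rø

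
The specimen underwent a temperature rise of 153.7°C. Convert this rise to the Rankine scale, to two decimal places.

For a temperature interval the offset drops out; only the factor 1.8 applies.
153.7 × 1.8 = 276.66.

276.66°R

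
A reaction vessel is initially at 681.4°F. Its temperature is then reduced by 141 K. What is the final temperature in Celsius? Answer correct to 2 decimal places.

Initial temperature in Celsius: (681.4 - 32) × 5/9 = 360.7778°C.
The 141 K change is an interval; Kelvin and Celsius degrees are the same size, so ΔC = -141°C.
Final Celsius temperature: 360.7778 - 141.0000 = 219.7778°C.

219.78°C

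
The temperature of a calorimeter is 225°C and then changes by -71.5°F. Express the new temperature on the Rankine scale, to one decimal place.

The 71.5°F change is an interval, so only the factor 5/9 applies: -71.5 × 5/9 = -39.7222°C.
Final Celsius temperature: 225.0000 - 39.7222 = 185.2778°C.
In Rankine: 185.2778 × 1.8 + 491.67 = 825.2°R.

825.2°R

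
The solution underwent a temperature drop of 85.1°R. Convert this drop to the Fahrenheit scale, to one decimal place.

85.1°F

Rankine and Fahrenheit degrees are the same size, so the interval is unchanged: 85.1.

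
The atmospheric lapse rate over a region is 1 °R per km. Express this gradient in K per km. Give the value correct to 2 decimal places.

Since only a temperature interval is involved, the additive offset between the scales drops out.
A change of 1°R is a change of 5/9 K, so 1 × 5/9 = 0.56.

0.56 K/km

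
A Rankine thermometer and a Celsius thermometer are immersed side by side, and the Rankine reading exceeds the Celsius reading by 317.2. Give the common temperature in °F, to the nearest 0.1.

Let x be the Rankine reading; then the Celsius reading is 5/9·x - 273.15.
(5/9·x - 273.15) - x = -317.2  ⇒  (-4/9)·x = -44.05  ⇒  x = 99.1125°R.
In Celsius: (99.1125 - 491.67) × 5/9 = -218.0875°C.
In Fahrenheit: -218.0875 × 1.8 + 32 = -360.6°F.

-360.6°F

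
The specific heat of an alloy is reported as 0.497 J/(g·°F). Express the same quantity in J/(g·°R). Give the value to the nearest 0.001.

0.497 J/(g·°R)

The quantity depends on a temperature interval, so only the ratio of degree sizes applies; the offset between the scales is irrelevant.
A change of 1°R is a change of 1°F, so per °R the value is 0.497 × 1 = 0.497.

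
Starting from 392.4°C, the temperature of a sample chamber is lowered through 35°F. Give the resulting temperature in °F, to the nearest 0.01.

703.32°F

The 35°F change is an interval, so only the factor 5/9 applies: -35 × 5/9 = -19.4444°C.
Final Celsius temperature: 392.4000 - 19.4444 = 372.9556°C.
In Fahrenheit: 372.9556 × 1.8 + 32 = 703.32°F.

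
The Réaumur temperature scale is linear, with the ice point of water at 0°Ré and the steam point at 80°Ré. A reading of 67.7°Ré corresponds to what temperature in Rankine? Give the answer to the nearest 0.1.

Linear interpolation between the fixed points: C = (67.7 - 0) × 100 / (80 - 0) = 84.6250°C.
Then 84.6250 × 1.8 + 491.67 = 644.0°R.

644.0°R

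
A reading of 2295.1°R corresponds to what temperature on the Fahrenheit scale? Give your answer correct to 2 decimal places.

In Celsius: (2295.1 - 491.67) × 5/9 = 1001.9056°C.
In Fahrenheit: 1001.9056 × 1.8 + 32 = 1835.43°F.

1835.43°F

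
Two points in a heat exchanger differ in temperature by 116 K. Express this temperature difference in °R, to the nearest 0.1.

208.8°R

For a temperature interval the offset drops out; only the factor 1.8 applies.
116 × 1.8 = 208.8.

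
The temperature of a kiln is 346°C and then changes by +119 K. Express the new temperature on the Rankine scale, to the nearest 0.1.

1328.7°R

The 119 K change is an interval; Kelvin and Celsius degrees are the same size, so ΔC = +119°C.
Final Celsius temperature: 346.0000 + 119.0000 = 465.0000°C.
In Rankine: 465.0000 × 1.8 + 491.67 = 1328.7°R.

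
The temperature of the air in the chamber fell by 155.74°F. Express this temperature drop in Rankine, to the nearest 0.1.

Fahrenheit and Rankine degrees are the same size, so the interval is unchanged: 155.7.

155.7°R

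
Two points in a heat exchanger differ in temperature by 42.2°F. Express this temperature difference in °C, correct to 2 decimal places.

23.44°C

For a temperature interval the offset drops out; only the factor 5/9 applies.
42.2 × 5/9 = 23.44.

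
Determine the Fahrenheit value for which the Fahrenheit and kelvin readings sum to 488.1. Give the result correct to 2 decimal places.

Let F be the Fahrenheit reading. The kelvin reading is K = 5/9·F + 255.372.
Require F + K = 488.1: (14/9)·F + 255.372 = 488.1.
F = (488.1 - 255.372) / (14/9) = 149.61.

149.61°F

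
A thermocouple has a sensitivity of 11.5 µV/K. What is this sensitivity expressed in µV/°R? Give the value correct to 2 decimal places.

6.39 µV/°R

The quantity depends on a temperature interval, so only the ratio of degree sizes applies; the offset between the scales is irrelevant.
A change of 1°R is a change of 5/9 K, so per °R the value is 11.5 × 5/9 = 6.39.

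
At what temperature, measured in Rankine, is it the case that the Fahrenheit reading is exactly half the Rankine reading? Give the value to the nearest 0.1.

Let R be the Rankine reading. The Fahrenheit reading is F = 1·R - 459.67.
Require F = 0.5·R: 1·R - 459.67 = 0.5·R.
(0.5)·R = 459.67  ⇒  R = 919.3.

919.3°R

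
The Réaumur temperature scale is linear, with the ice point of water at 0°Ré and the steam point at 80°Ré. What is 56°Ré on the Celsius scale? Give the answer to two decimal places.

70.00°C

Linear interpolation between the fixed points: C = (56 - 0) × 100 / (80 - 0) = 70.0000°C.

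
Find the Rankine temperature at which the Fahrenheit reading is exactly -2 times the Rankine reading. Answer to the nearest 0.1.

Let R be the Rankine reading. The Fahrenheit reading is F = 1·R - 459.67.
Require F = -2·R: 1·R - 459.67 = -2·R.
(3)·R = 459.67  ⇒  R = 153.2.

153.2°R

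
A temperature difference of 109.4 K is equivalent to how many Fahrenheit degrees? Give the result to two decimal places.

196.92°F

Only the scale ratio 1.8 matters for a change in temperature.
109.4 × 1.8 = 196.92.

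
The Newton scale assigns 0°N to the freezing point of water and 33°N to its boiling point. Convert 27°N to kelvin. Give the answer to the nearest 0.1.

355.0 K

Linear interpolation between the fixed points: C = (27 - 0) × 100 / (33 - 0) = 81.8182°C.
Then 81.8182 + 273.15 = 355.0 K.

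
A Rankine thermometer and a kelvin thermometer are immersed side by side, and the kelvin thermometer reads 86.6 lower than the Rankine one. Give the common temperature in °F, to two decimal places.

-264.82°F

Let x be the Rankine reading; then the kelvin reading is 5/9·x.
(5/9·x) - x = -86.6  ⇒  (-4/9)·x = -86.6  ⇒  x = 194.8500°R.
In Celsius: (194.85 - 491.67) × 5/9 = -164.9000°C.
In Fahrenheit: -164.9000 × 1.8 + 32 = -264.82°F.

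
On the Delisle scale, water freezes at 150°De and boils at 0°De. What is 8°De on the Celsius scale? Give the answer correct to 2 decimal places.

Linear interpolation between the fixed points: C = (8 - 150) × 100 / (0 - 150) = 94.6667°C.

94.67°C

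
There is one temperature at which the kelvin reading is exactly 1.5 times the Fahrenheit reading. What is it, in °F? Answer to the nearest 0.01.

Let F be the Fahrenheit reading. The kelvin reading is K = 5/9·F + 255.372.
Require K = 1.5·F: 5/9·F + 255.372 = 1.5·F.
(-17/18)·F = -255.372  ⇒  F = 270.39.

270.39°F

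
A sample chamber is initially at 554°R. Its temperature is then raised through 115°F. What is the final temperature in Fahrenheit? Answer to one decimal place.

209.3°F

Initial temperature in Celsius: (554 - 491.67) × 5/9 = 34.6278°C.
The 115°F change is an interval, so only the factor 5/9 applies: +115 × 5/9 = +63.8889°C.
Final Celsius temperature: 34.6278 + 63.8889 = 98.5167°C.
In Fahrenheit: 98.5167 × 1.8 + 32 = 209.3°F.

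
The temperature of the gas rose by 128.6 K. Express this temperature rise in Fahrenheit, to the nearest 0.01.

231.48°F

For a temperature interval the offset drops out; only the factor 1.8 applies.
128.6 × 1.8 = 231.48.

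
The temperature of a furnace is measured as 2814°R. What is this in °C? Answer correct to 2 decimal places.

In Celsius: (2814 - 491.67) × 5/9 = 1290.1833°C.

1290.18°C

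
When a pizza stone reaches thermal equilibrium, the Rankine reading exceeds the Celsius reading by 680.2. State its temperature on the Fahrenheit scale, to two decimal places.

456.19°F

Let x be the Celsius reading; then the Rankine reading is 1.8·x + 491.67.
(1.8·x + 491.67) - x = 680.2  ⇒  (0.8)·x = 188.53  ⇒  x = 235.6625°C.
In Fahrenheit: 235.6625 × 1.8 + 32 = 456.19°F.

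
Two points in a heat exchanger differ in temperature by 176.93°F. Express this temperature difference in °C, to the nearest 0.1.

98.3°C

Only the scale ratio 5/9 matters for a change in temperature.
176.93 × 5/9 = 98.3.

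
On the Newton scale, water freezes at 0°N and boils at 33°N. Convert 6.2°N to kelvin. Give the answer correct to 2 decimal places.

291.94 K

Linear interpolation between the fixed points: C = (6.2 - 0) × 100 / (33 - 0) = 18.7879°C.
Then 18.7879 + 273.15 = 291.94 K.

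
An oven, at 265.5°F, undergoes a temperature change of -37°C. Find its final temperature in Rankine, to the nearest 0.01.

658.57°R

Initial temperature in Celsius: (265.5 - 32) × 5/9 = 129.7222°C.
Final Celsius temperature: 129.7222 - 37.0000 = 92.7222°C.
In Rankine: 92.7222 × 1.8 + 491.67 = 658.57°R.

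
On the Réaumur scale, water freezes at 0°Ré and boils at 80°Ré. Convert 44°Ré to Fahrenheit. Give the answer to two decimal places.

Linear interpolation between the fixed points: C = (44 - 0) × 100 / (80 - 0) = 55.0000°C.
Then 55.0000 × 1.8 + 32 = 131.00°F.

131.00°F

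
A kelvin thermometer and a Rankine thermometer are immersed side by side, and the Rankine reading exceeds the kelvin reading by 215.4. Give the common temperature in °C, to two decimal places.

-3.90°C

Let x be the kelvin reading; then the Rankine reading is 1.8·x.
(1.8·x) - x = 215.4  ⇒  (0.8)·x = 215.4  ⇒  x = 269.2500 K.
In Celsius: 269.25 - 273.15 = -3.90°C.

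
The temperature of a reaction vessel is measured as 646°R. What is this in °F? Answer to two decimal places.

186.33°F

In Celsius: (646 - 491.67) × 5/9 = 85.7389°C.
In Fahrenheit: 85.7389 × 1.8 + 32 = 186.33°F.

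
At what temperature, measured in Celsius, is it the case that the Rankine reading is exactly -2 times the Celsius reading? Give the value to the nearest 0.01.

-129.39°C

Let C be the Celsius reading. The Rankine reading is R = 1.8·C + 491.67.
Require R = -2·C: 1.8·C + 491.67 = -2·C.
(3.8)·C = -491.67  ⇒  C = -129.39.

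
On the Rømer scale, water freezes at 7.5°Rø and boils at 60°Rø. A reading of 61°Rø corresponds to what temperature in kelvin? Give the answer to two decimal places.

Linear interpolation between the fixed points: C = (61 - 7.5) × 100 / (60 - 7.5) = 101.9048°C.
Then 101.9048 + 273.15 = 375.05 K.

375.05 K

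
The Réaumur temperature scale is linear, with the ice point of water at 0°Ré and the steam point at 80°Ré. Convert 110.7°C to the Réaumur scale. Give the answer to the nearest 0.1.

88.6°Ré

Linearly onto the Réaumur scale: 0 + (110.7000 / 100) × (80 - 0) = 88.6°Ré.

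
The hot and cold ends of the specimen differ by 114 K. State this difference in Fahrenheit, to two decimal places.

For a temperature interval the offset drops out; only the factor 1.8 applies.
114 × 1.8 = 205.20.

205.20°F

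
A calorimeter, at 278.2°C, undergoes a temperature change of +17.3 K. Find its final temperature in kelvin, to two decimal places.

The 17.3 K change is an interval; Kelvin and Celsius degrees are the same size, so ΔC = +17.3°C.
Final Celsius temperature: 278.2000 + 17.3000 = 295.5000°C.
In kelvin: 295.5000 + 273.15 = 568.65 K.

568.65 K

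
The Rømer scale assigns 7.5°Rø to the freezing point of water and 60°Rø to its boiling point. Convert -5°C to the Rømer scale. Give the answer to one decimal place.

Linearly onto the Rømer scale: 7.5 + (-5.0000 / 100) × (60 - 7.5) = 4.9°Rø.

4.9°Rø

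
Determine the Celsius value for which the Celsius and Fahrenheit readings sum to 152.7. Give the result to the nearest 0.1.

Let C be the Celsius reading. The Fahrenheit reading is F = 1.8·C + 32.
Require C + F = 152.7: (2.8)·C + 32 = 152.7.
C = (152.7 - 32) / (2.8) = 43.1.

43.1°C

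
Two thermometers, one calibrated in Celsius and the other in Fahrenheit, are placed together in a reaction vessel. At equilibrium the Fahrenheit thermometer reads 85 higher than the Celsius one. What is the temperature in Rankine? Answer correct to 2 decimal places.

Let x be the Celsius reading; then the Fahrenheit reading is 1.8·x + 32.
(1.8·x + 32) - x = 85  ⇒  (0.8)·x = 53  ⇒  x = 66.2500°C.
In Rankine: 66.2500 × 1.8 + 491.67 = 610.92°R.

610.92°R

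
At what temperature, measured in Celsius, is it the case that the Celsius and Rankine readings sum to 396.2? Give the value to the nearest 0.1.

-34.1°C

Let C be the Celsius reading. The Rankine reading is R = 1.8·C + 491.67.
Require C + R = 396.2: (2.8)·C + 491.67 = 396.2.
C = (396.2 - 491.67) / (2.8) = -34.1.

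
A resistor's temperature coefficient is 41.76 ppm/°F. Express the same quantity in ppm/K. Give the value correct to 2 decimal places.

75.17 ppm/K

The quantity depends on a temperature interval, so only the ratio of degree sizes applies; the offset between the scales is irrelevant.
A change of 1 K is a change of 1.8°F, so per K the value is 41.76 × 1.8 = 75.17.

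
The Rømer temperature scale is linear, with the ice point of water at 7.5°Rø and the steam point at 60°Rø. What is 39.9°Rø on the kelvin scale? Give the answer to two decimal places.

334.86 K

Linear interpolation between the fixed points: C = (39.9 - 7.5) × 100 / (60 - 7.5) = 61.7143°C.
Then 61.7143 + 273.15 = 334.86 K.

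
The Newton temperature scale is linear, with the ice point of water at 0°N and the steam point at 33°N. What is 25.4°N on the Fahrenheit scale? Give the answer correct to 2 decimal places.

Linear interpolation between the fixed points: C = (25.4 - 0) × 100 / (33 - 0) = 76.9697°C.
Then 76.9697 × 1.8 + 32 = 170.55°F.

170.55°F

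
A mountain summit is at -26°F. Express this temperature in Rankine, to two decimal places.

433.67°R

In Celsius: (-26 - 32) × 5/9 = -32.2222°C.
In Rankine: -32.2222 × 1.8 + 491.67 = 433.67°R.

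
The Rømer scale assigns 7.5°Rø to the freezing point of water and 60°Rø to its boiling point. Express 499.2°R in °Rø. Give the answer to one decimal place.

First in Celsius: (499.2 - 491.67) × 5/9 = 4.1833°C.
Linearly onto the Rømer scale: 7.5 + (4.1833 / 100) × (60 - 7.5) = 9.7°Rø.

9.7°Rø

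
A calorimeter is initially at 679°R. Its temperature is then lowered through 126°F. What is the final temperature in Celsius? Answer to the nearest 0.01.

Initial temperature in Celsius: (679 - 491.67) × 5/9 = 104.0722°C.
The 126°F change is an interval, so only the factor 5/9 applies: -126 × 5/9 = -70.0000°C.
Final Celsius temperature: 104.0722 - 70.0000 = 34.0722°C.

34.07°C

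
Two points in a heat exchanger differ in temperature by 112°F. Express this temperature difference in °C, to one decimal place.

An interval of 1°F corresponds to 5/9°C.
112 × 5/9 = 62.2.

62.2°C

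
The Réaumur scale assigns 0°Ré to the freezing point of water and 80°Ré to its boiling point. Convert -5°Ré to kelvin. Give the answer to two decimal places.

266.90 K

Linear interpolation between the fixed points: C = (-5 - 0) × 100 / (80 - 0) = -6.2500°C.
Then -6.2500 + 273.15 = 266.90 K.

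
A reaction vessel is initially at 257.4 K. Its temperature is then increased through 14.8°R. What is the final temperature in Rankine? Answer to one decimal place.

Initial temperature in Celsius: 257.4 - 273.15 = -15.7500°C.
The 14.8°R change is an interval, so only the factor 5/9 applies: +14.8 × 5/9 = +8.2222°C.
Final Celsius temperature: -15.7500 + 8.2222 = -7.5278°C.
In Rankine: -7.5278 × 1.8 + 491.67 = 478.1°R.

478.1°R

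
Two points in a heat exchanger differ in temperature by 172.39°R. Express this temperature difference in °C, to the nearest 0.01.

Only the scale ratio 5/9 matters for a change in temperature.
172.39 × 5/9 = 95.77.

95.77°C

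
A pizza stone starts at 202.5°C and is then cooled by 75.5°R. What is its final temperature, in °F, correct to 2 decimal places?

The 75.5°R change is an interval, so only the factor 5/9 applies: -75.5 × 5/9 = -41.9444°C.
Final Celsius temperature: 202.5000 - 41.9444 = 160.5556°C.
In Fahrenheit: 160.5556 × 1.8 + 32 = 321.00°F.

321.00°F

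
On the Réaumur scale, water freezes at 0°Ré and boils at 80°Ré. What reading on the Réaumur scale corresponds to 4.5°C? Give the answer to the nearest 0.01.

Linearly onto the Réaumur scale: 0 + (4.5000 / 100) × (80 - 0) = 3.60°Ré.

3.60°Ré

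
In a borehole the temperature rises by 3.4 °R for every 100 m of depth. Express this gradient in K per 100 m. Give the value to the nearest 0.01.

Since only a temperature interval is involved, the additive offset between the scales drops out.
A change of 1°R is a change of 5/9 K, so 3.4 × 5/9 = 1.89.

1.89 K/100 m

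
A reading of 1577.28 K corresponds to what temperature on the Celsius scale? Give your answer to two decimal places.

1304.13°C

In Celsius: 1577.28 - 273.15 = 1304.1300°C.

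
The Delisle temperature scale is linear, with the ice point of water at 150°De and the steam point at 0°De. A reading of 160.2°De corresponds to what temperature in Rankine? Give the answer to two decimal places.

Linear interpolation between the fixed points: C = (160.2 - 150) × 100 / (0 - 150) = -6.8000°C.
Then -6.8000 × 1.8 + 491.67 = 479.43°R.

479.43°R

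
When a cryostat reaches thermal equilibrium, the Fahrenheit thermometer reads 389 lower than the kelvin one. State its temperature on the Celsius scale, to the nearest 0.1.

Let x be the kelvin reading; then the Fahrenheit reading is 1.8·x - 459.67.
(1.8·x - 459.67) - x = -389  ⇒  (0.8)·x = 70.67  ⇒  x = 88.3375 K.
In Celsius: 88.3375 - 273.15 = -184.8°C.

-184.8°C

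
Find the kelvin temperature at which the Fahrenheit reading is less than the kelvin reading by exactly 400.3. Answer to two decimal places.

Let K be the kelvin reading. The Fahrenheit reading is F = 1.8·K - 459.67.
Require F - K = -400.3: (0.8)·K - 459.67 = -400.3.
K = (-400.3 + 459.67) / (0.8) = 74.21.

74.21 K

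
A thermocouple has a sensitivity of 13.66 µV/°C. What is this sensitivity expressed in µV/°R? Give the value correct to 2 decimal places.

The quantity depends on a temperature interval, so only the ratio of degree sizes applies; the offset between the scales is irrelevant.
A change of 1°R is a change of 5/9°C, so per °R the value is 13.66 × 5/9 = 7.59.

7.59 µV/°R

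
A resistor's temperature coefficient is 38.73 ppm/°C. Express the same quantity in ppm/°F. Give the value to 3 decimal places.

Since only a temperature interval is involved, the additive offset between the scales drops out.
A change of 1°F is a change of 5/9°C, so per °F the value is 38.73 × 5/9 = 21.517.

21.517 ppm/°F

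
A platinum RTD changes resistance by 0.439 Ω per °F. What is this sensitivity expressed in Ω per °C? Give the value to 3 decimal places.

0.790 Ω per °C

Since only a temperature interval is involved, the additive offset between the scales drops out.
A change of 1°C is a change of 1.8°F, so per °C the value is 0.439 × 1.8 = 0.790.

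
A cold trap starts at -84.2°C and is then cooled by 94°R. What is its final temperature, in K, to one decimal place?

The 94°R change is an interval, so only the factor 5/9 applies: -94 × 5/9 = -52.2222°C.
Final Celsius temperature: -84.2000 - 52.2222 = -136.4222°C.
In kelvin: -136.4222 + 273.15 = 136.7 K.

136.7 K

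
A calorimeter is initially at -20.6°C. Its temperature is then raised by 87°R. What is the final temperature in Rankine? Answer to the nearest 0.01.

The 87°R change is an interval, so only the factor 5/9 applies: +87 × 5/9 = +48.3333°C.
Final Celsius temperature: -20.6000 + 48.3333 = 27.7333°C.
In Rankine: 27.7333 × 1.8 + 491.67 = 541.59°R.

541.59°R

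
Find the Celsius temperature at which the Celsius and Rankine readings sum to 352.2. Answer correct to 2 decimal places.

Let C be the Celsius reading. The Rankine reading is R = 1.8·C + 491.67.
Require C + R = 352.2: (2.8)·C + 491.67 = 352.2.
C = (352.2 - 491.67) / (2.8) = -49.81.

-49.81°C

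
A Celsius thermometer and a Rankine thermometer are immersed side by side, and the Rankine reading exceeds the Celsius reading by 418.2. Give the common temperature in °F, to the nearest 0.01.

Let x be the Celsius reading; then the Rankine reading is 1.8·x + 491.67.
(1.8·x + 491.67) - x = 418.2  ⇒  (0.8)·x = -73.47  ⇒  x = -91.8375°C.
In Fahrenheit: -91.8375 × 1.8 + 32 = -133.31°F.

-133.31°F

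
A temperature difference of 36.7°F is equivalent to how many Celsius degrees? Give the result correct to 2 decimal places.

20.39°C

An interval of 1°F corresponds to 5/9°C.
36.7 × 5/9 = 20.39.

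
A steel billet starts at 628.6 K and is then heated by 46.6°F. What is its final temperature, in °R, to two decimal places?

Initial temperature in Celsius: 628.6 - 273.15 = 355.4500°C.
The 46.6°F change is an interval, so only the factor 5/9 applies: +46.6 × 5/9 = +25.8889°C.
Final Celsius temperature: 355.4500 + 25.8889 = 381.3389°C.
In Rankine: 381.3389 × 1.8 + 491.67 = 1178.08°R.

1178.08°R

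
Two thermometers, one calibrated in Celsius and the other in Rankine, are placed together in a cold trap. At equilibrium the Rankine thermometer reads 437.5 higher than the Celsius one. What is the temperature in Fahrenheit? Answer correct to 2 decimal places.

Let x be the Celsius reading; then the Rankine reading is 1.8·x + 491.67.
(1.8·x + 491.67) - x = 437.5  ⇒  (0.8)·x = -54.17  ⇒  x = -67.7125°C.
In Fahrenheit: -67.7125 × 1.8 + 32 = -89.88°F.

-89.88°F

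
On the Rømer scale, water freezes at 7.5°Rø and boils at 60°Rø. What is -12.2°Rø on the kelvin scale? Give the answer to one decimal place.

Linear interpolation between the fixed points: C = (-12.2 - 7.5) × 100 / (60 - 7.5) = -37.5238°C.
Then -37.5238 + 273.15 = 235.6 K.

235.6 K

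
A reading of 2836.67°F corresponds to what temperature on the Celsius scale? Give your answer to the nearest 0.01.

In Celsius: (2836.67 - 32) × 5/9 = 1558.1500°C.

1558.15°C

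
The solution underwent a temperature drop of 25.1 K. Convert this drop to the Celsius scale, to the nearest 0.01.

25.10°C

Kelvin and Celsius degrees are the same size, so the interval is unchanged: 25.10.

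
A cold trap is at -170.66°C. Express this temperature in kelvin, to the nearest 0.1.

In kelvin: -170.6600 + 273.15 = 102.5 K.

102.5 K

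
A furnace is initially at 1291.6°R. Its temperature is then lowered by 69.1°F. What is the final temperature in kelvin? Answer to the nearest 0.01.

Initial temperature in Celsius: (1291.6 - 491.67) × 5/9 = 444.4056°C.
The 69.1°F change is an interval, so only the factor 5/9 applies: -69.1 × 5/9 = -38.3889°C.
Final Celsius temperature: 444.4056 - 38.3889 = 406.0167°C.
In kelvin: 406.0167 + 273.15 = 679.17 K.

679.17 K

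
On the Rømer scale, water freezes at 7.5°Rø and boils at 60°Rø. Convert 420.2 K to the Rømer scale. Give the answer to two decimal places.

84.70°Rø

First in Celsius: 420.2 - 273.15 = 147.0500°C.
Linearly onto the Rømer scale: 7.5 + (147.0500 / 100) × (60 - 7.5) = 84.70°Rø.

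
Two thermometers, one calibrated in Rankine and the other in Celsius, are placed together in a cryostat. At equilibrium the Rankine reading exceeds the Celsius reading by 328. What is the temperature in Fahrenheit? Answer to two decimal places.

-336.26°F

Let x be the Rankine reading; then the Celsius reading is 5/9·x - 273.15.
(5/9·x - 273.15) - x = -328  ⇒  (-4/9)·x = -54.85  ⇒  x = 123.4125°R.
In Celsius: (123.4125 - 491.67) × 5/9 = -204.5875°C.
In Fahrenheit: -204.5875 × 1.8 + 32 = -336.26°F.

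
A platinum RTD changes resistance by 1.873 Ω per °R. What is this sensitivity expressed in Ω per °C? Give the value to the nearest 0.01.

3.37 Ω per °C

The quantity depends on a temperature interval, so only the ratio of degree sizes applies; the offset between the scales is irrelevant.
A change of 1°C is a change of 1.8°R, so per °C the value is 1.873 × 1.8 = 3.37.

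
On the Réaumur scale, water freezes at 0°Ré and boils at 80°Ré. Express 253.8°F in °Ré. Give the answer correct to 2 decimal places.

First in Celsius: (253.8 - 32) × 5/9 = 123.2222°C.
Linearly onto the Réaumur scale: 0 + (123.2222 / 100) × (80 - 0) = 98.58°Ré.

98.58°Ré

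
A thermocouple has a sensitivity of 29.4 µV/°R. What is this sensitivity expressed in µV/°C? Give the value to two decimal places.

52.92 µV/°C

Since only a temperature interval is involved, the additive offset between the scales drops out.
A change of 1°C is a change of 1.8°R, so per °C the value is 29.4 × 1.8 = 52.92.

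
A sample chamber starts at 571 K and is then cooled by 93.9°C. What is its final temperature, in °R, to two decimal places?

858.78°R

Initial temperature in Celsius: 571 - 273.15 = 297.8500°C.
Final Celsius temperature: 297.8500 - 93.9000 = 203.9500°C.
In Rankine: 203.9500 × 1.8 + 491.67 = 858.78°R.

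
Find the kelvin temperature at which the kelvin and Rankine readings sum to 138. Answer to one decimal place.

49.3 K

Let K be the kelvin reading. The Rankine reading is R = 1.8·K.
Require K + R = 138: (2.8)·K = 138.
K = (138) / (2.8) = 49.3.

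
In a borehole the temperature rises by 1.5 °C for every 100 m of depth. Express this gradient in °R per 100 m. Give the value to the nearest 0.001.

2.700 °R/100 m

The quantity depends on a temperature interval, so only the ratio of degree sizes applies; the offset between the scales is irrelevant.
A change of 1°C is a change of 1.8°R, so 1.5 × 1.8 = 2.700.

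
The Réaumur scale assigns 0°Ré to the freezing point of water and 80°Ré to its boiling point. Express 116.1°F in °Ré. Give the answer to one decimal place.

37.4°Ré

First in Celsius: (116.1 - 32) × 5/9 = 46.7222°C.
Linearly onto the Réaumur scale: 0 + (46.7222 / 100) × (80 - 0) = 37.4°Ré.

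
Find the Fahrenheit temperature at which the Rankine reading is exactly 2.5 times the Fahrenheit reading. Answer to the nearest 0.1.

Let F be the Fahrenheit reading. The Rankine reading is R = 1·F + 459.67.
Require R = 2.5·F: 1·F + 459.67 = 2.5·F.
(-1.5)·F = -459.67  ⇒  F = 306.4.

306.4°F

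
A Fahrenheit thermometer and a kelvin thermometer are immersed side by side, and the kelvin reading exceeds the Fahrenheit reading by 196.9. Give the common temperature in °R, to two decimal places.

Let x be the Fahrenheit reading; then the kelvin reading is 5/9·x + 255.372.
(5/9·x + 255.372) - x = 196.9  ⇒  (-4/9)·x = -58.4722  ⇒  x = 131.5625°F.
In Celsius: (131.5625 - 32) × 5/9 = 55.3125°C.
In Rankine: 55.3125 × 1.8 + 491.67 = 591.23°R.

591.23°R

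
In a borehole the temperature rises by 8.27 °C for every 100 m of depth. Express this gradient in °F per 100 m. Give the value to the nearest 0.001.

14.886 °F/100 m

Since only a temperature interval is involved, the additive offset between the scales drops out.
A change of 1°C is a change of 1.8°F, so 8.27 × 1.8 = 14.886.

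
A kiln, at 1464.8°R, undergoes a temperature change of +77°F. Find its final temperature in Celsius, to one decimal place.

Initial temperature in Celsius: (1464.8 - 491.67) × 5/9 = 540.6278°C.
The 77°F change is an interval, so only the factor 5/9 applies: +77 × 5/9 = +42.7778°C.
Final Celsius temperature: 540.6278 + 42.7778 = 583.4056°C.

583.4°C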